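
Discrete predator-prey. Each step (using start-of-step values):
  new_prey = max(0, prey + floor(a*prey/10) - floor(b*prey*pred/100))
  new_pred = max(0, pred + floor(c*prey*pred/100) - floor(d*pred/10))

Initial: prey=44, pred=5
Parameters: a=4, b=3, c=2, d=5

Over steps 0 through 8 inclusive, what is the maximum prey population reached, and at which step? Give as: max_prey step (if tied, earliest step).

Step 1: prey: 44+17-6=55; pred: 5+4-2=7
Step 2: prey: 55+22-11=66; pred: 7+7-3=11
Step 3: prey: 66+26-21=71; pred: 11+14-5=20
Step 4: prey: 71+28-42=57; pred: 20+28-10=38
Step 5: prey: 57+22-64=15; pred: 38+43-19=62
Step 6: prey: 15+6-27=0; pred: 62+18-31=49
Step 7: prey: 0+0-0=0; pred: 49+0-24=25
Step 8: prey: 0+0-0=0; pred: 25+0-12=13
Max prey = 71 at step 3

Answer: 71 3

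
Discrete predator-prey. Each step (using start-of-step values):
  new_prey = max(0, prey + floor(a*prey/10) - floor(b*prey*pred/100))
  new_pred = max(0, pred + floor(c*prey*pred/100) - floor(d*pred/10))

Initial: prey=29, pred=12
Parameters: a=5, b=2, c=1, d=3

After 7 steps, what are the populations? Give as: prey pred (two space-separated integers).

Step 1: prey: 29+14-6=37; pred: 12+3-3=12
Step 2: prey: 37+18-8=47; pred: 12+4-3=13
Step 3: prey: 47+23-12=58; pred: 13+6-3=16
Step 4: prey: 58+29-18=69; pred: 16+9-4=21
Step 5: prey: 69+34-28=75; pred: 21+14-6=29
Step 6: prey: 75+37-43=69; pred: 29+21-8=42
Step 7: prey: 69+34-57=46; pred: 42+28-12=58

Answer: 46 58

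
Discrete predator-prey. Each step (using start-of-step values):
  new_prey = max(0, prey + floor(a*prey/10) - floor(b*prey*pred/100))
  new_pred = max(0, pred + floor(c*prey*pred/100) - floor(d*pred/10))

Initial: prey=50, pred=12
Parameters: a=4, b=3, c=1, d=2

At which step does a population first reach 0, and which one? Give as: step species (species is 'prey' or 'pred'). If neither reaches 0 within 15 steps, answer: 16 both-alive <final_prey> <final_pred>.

Step 1: prey: 50+20-18=52; pred: 12+6-2=16
Step 2: prey: 52+20-24=48; pred: 16+8-3=21
Step 3: prey: 48+19-30=37; pred: 21+10-4=27
Step 4: prey: 37+14-29=22; pred: 27+9-5=31
Step 5: prey: 22+8-20=10; pred: 31+6-6=31
Step 6: prey: 10+4-9=5; pred: 31+3-6=28
Step 7: prey: 5+2-4=3; pred: 28+1-5=24
Step 8: prey: 3+1-2=2; pred: 24+0-4=20
Step 9: prey: 2+0-1=1; pred: 20+0-4=16
Step 10: prey: 1+0-0=1; pred: 16+0-3=13
Step 11: prey: 1+0-0=1; pred: 13+0-2=11
Step 12: prey: 1+0-0=1; pred: 11+0-2=9
Step 13: prey: 1+0-0=1; pred: 9+0-1=8
Step 14: prey: 1+0-0=1; pred: 8+0-1=7
Step 15: prey: 1+0-0=1; pred: 7+0-1=6
No extinction within 15 steps

Answer: 16 both-alive 1 6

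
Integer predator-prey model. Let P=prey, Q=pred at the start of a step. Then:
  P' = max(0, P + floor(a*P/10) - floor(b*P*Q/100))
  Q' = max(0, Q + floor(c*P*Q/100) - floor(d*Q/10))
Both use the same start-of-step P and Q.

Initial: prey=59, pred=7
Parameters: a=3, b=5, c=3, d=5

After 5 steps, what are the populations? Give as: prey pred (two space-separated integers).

Step 1: prey: 59+17-20=56; pred: 7+12-3=16
Step 2: prey: 56+16-44=28; pred: 16+26-8=34
Step 3: prey: 28+8-47=0; pred: 34+28-17=45
Step 4: prey: 0+0-0=0; pred: 45+0-22=23
Step 5: prey: 0+0-0=0; pred: 23+0-11=12

Answer: 0 12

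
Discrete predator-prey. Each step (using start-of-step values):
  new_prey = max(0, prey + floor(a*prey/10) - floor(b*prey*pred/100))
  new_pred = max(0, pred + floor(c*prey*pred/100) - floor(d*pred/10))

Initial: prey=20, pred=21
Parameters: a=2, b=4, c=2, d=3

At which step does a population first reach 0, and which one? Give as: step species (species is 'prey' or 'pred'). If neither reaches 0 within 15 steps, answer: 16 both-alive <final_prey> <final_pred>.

Step 1: prey: 20+4-16=8; pred: 21+8-6=23
Step 2: prey: 8+1-7=2; pred: 23+3-6=20
Step 3: prey: 2+0-1=1; pred: 20+0-6=14
Step 4: prey: 1+0-0=1; pred: 14+0-4=10
Step 5: prey: 1+0-0=1; pred: 10+0-3=7
Step 6: prey: 1+0-0=1; pred: 7+0-2=5
Step 7: prey: 1+0-0=1; pred: 5+0-1=4
Step 8: prey: 1+0-0=1; pred: 4+0-1=3
Step 9: prey: 1+0-0=1; pred: 3+0-0=3
Steps 10-15: state stable at prey=1, pred=3 (no change)
No extinction within 15 steps

Answer: 16 both-alive 1 3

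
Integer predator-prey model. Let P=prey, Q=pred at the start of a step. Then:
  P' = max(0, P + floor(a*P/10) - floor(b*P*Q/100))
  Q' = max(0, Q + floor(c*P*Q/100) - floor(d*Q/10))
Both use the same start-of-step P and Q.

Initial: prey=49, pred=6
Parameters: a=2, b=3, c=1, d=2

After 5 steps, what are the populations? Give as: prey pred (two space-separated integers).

Step 1: prey: 49+9-8=50; pred: 6+2-1=7
Step 2: prey: 50+10-10=50; pred: 7+3-1=9
Step 3: prey: 50+10-13=47; pred: 9+4-1=12
Step 4: prey: 47+9-16=40; pred: 12+5-2=15
Step 5: prey: 40+8-18=30; pred: 15+6-3=18

Answer: 30 18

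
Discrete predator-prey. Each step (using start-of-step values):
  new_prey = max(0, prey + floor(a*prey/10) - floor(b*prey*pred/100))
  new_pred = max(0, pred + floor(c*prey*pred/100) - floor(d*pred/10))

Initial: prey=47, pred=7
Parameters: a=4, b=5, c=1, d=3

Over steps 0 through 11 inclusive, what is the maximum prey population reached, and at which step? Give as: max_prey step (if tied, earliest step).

Answer: 49 1

Derivation:
Step 1: prey: 47+18-16=49; pred: 7+3-2=8
Step 2: prey: 49+19-19=49; pred: 8+3-2=9
Step 3: prey: 49+19-22=46; pred: 9+4-2=11
Step 4: prey: 46+18-25=39; pred: 11+5-3=13
Step 5: prey: 39+15-25=29; pred: 13+5-3=15
Step 6: prey: 29+11-21=19; pred: 15+4-4=15
Step 7: prey: 19+7-14=12; pred: 15+2-4=13
Step 8: prey: 12+4-7=9; pred: 13+1-3=11
Step 9: prey: 9+3-4=8; pred: 11+0-3=8
Step 10: prey: 8+3-3=8; pred: 8+0-2=6
Step 11: prey: 8+3-2=9; pred: 6+0-1=5
Max prey = 49 at step 1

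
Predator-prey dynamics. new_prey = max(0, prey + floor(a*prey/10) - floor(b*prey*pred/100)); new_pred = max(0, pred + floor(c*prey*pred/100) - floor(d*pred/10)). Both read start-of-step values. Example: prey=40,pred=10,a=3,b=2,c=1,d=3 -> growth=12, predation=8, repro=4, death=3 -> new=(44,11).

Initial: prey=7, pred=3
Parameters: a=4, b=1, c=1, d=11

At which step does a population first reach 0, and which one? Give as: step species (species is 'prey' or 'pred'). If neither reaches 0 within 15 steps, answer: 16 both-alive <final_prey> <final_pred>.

Answer: 1 pred

Derivation:
Step 1: prey: 7+2-0=9; pred: 3+0-3=0
First extinction: pred at step 1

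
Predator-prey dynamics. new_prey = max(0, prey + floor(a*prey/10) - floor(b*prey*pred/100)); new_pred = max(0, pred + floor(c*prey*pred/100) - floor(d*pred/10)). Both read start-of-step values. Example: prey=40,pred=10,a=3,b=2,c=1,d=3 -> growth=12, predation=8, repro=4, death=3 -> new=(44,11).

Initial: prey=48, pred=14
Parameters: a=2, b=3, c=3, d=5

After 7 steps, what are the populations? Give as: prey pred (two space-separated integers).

Answer: 0 3

Derivation:
Step 1: prey: 48+9-20=37; pred: 14+20-7=27
Step 2: prey: 37+7-29=15; pred: 27+29-13=43
Step 3: prey: 15+3-19=0; pred: 43+19-21=41
Step 4: prey: 0+0-0=0; pred: 41+0-20=21
Step 5: prey: 0+0-0=0; pred: 21+0-10=11
Step 6: prey: 0+0-0=0; pred: 11+0-5=6
Step 7: prey: 0+0-0=0; pred: 6+0-3=3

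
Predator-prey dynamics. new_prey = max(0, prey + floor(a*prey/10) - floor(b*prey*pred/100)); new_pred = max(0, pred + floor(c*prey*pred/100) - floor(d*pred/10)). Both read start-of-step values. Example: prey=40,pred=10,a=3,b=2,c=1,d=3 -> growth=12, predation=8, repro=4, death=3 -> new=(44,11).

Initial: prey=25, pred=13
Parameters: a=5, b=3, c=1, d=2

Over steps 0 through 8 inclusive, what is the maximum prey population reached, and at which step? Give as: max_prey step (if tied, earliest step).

Answer: 34 4

Derivation:
Step 1: prey: 25+12-9=28; pred: 13+3-2=14
Step 2: prey: 28+14-11=31; pred: 14+3-2=15
Step 3: prey: 31+15-13=33; pred: 15+4-3=16
Step 4: prey: 33+16-15=34; pred: 16+5-3=18
Step 5: prey: 34+17-18=33; pred: 18+6-3=21
Step 6: prey: 33+16-20=29; pred: 21+6-4=23
Step 7: prey: 29+14-20=23; pred: 23+6-4=25
Step 8: prey: 23+11-17=17; pred: 25+5-5=25
Max prey = 34 at step 4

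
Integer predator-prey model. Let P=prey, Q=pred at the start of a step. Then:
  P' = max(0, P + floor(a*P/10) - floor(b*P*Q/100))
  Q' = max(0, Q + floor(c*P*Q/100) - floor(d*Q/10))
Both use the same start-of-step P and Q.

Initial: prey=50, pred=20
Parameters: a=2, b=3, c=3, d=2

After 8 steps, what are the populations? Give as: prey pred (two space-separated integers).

Answer: 0 22

Derivation:
Step 1: prey: 50+10-30=30; pred: 20+30-4=46
Step 2: prey: 30+6-41=0; pred: 46+41-9=78
Step 3: prey: 0+0-0=0; pred: 78+0-15=63
Step 4: prey: 0+0-0=0; pred: 63+0-12=51
Step 5: prey: 0+0-0=0; pred: 51+0-10=41
Step 6: prey: 0+0-0=0; pred: 41+0-8=33
Step 7: prey: 0+0-0=0; pred: 33+0-6=27
Step 8: prey: 0+0-0=0; pred: 27+0-5=22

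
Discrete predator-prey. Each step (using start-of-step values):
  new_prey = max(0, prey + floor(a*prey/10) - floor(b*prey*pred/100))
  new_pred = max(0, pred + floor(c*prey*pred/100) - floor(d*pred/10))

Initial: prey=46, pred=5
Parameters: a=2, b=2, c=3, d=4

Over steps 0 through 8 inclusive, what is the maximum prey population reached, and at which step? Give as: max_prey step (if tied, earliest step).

Step 1: prey: 46+9-4=51; pred: 5+6-2=9
Step 2: prey: 51+10-9=52; pred: 9+13-3=19
Step 3: prey: 52+10-19=43; pred: 19+29-7=41
Step 4: prey: 43+8-35=16; pred: 41+52-16=77
Step 5: prey: 16+3-24=0; pred: 77+36-30=83
Step 6: prey: 0+0-0=0; pred: 83+0-33=50
Step 7: prey: 0+0-0=0; pred: 50+0-20=30
Step 8: prey: 0+0-0=0; pred: 30+0-12=18
Max prey = 52 at step 2

Answer: 52 2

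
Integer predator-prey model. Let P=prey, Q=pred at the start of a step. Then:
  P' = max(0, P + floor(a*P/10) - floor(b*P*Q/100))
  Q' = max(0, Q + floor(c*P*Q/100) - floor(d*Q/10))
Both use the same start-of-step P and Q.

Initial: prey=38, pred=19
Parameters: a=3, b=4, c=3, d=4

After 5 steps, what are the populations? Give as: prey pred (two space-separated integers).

Step 1: prey: 38+11-28=21; pred: 19+21-7=33
Step 2: prey: 21+6-27=0; pred: 33+20-13=40
Step 3: prey: 0+0-0=0; pred: 40+0-16=24
Step 4: prey: 0+0-0=0; pred: 24+0-9=15
Step 5: prey: 0+0-0=0; pred: 15+0-6=9

Answer: 0 9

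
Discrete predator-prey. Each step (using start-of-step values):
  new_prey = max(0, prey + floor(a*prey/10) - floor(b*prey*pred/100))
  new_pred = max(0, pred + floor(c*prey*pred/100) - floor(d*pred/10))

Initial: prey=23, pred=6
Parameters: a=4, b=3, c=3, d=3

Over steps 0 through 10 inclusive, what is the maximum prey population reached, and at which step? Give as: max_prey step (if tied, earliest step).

Step 1: prey: 23+9-4=28; pred: 6+4-1=9
Step 2: prey: 28+11-7=32; pred: 9+7-2=14
Step 3: prey: 32+12-13=31; pred: 14+13-4=23
Step 4: prey: 31+12-21=22; pred: 23+21-6=38
Step 5: prey: 22+8-25=5; pred: 38+25-11=52
Step 6: prey: 5+2-7=0; pred: 52+7-15=44
Step 7: prey: 0+0-0=0; pred: 44+0-13=31
Step 8: prey: 0+0-0=0; pred: 31+0-9=22
Step 9: prey: 0+0-0=0; pred: 22+0-6=16
Step 10: prey: 0+0-0=0; pred: 16+0-4=12
Max prey = 32 at step 2

Answer: 32 2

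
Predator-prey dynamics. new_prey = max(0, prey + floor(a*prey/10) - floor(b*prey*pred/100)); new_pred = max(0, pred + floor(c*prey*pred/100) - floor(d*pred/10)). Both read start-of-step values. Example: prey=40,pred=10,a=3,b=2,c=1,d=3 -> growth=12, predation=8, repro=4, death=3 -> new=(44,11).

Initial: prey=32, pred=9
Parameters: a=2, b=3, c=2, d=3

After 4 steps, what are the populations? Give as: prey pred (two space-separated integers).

Answer: 11 21

Derivation:
Step 1: prey: 32+6-8=30; pred: 9+5-2=12
Step 2: prey: 30+6-10=26; pred: 12+7-3=16
Step 3: prey: 26+5-12=19; pred: 16+8-4=20
Step 4: prey: 19+3-11=11; pred: 20+7-6=21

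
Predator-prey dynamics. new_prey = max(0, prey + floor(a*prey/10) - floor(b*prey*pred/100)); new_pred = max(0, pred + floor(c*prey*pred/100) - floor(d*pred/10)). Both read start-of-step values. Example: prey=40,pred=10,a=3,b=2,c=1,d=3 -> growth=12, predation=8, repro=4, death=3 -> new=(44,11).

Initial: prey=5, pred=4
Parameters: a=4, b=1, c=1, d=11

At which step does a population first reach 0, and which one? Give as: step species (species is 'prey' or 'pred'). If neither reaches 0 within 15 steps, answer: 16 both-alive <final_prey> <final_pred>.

Step 1: prey: 5+2-0=7; pred: 4+0-4=0
First extinction: pred at step 1

Answer: 1 pred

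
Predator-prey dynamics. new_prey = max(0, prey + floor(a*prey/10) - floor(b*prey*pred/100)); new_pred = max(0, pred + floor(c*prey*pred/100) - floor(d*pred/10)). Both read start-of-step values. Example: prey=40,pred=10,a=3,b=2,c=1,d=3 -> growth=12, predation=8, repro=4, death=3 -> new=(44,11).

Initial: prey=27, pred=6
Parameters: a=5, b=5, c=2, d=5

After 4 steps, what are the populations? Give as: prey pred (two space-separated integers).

Answer: 54 10

Derivation:
Step 1: prey: 27+13-8=32; pred: 6+3-3=6
Step 2: prey: 32+16-9=39; pred: 6+3-3=6
Step 3: prey: 39+19-11=47; pred: 6+4-3=7
Step 4: prey: 47+23-16=54; pred: 7+6-3=10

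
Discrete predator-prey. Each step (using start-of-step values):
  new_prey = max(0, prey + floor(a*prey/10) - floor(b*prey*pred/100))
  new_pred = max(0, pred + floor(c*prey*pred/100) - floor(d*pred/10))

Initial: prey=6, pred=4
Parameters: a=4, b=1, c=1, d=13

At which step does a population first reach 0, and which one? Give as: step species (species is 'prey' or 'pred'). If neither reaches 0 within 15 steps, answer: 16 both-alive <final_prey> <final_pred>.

Step 1: prey: 6+2-0=8; pred: 4+0-5=0
First extinction: pred at step 1

Answer: 1 pred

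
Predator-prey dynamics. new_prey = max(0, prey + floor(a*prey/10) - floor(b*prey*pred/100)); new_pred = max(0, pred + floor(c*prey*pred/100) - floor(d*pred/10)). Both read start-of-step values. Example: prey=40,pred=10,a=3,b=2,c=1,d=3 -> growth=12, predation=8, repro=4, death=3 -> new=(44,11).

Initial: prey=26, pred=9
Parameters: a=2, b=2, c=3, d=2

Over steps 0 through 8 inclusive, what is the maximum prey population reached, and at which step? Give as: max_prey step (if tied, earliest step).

Answer: 27 1

Derivation:
Step 1: prey: 26+5-4=27; pred: 9+7-1=15
Step 2: prey: 27+5-8=24; pred: 15+12-3=24
Step 3: prey: 24+4-11=17; pred: 24+17-4=37
Step 4: prey: 17+3-12=8; pred: 37+18-7=48
Step 5: prey: 8+1-7=2; pred: 48+11-9=50
Step 6: prey: 2+0-2=0; pred: 50+3-10=43
Step 7: prey: 0+0-0=0; pred: 43+0-8=35
Step 8: prey: 0+0-0=0; pred: 35+0-7=28
Max prey = 27 at step 1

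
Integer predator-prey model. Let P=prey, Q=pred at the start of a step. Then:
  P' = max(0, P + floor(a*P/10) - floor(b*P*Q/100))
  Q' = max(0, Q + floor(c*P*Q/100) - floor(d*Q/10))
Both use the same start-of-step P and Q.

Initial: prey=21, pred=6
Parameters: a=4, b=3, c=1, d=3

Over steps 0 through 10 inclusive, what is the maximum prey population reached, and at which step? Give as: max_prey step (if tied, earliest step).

Answer: 72 7

Derivation:
Step 1: prey: 21+8-3=26; pred: 6+1-1=6
Step 2: prey: 26+10-4=32; pred: 6+1-1=6
Step 3: prey: 32+12-5=39; pred: 6+1-1=6
Step 4: prey: 39+15-7=47; pred: 6+2-1=7
Step 5: prey: 47+18-9=56; pred: 7+3-2=8
Step 6: prey: 56+22-13=65; pred: 8+4-2=10
Step 7: prey: 65+26-19=72; pred: 10+6-3=13
Step 8: prey: 72+28-28=72; pred: 13+9-3=19
Step 9: prey: 72+28-41=59; pred: 19+13-5=27
Step 10: prey: 59+23-47=35; pred: 27+15-8=34
Max prey = 72 at step 7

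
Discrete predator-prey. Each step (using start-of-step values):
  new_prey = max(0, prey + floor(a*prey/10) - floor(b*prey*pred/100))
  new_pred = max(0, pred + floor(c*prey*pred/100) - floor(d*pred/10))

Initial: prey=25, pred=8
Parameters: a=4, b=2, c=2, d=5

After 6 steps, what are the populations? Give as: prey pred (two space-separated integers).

Answer: 62 41

Derivation:
Step 1: prey: 25+10-4=31; pred: 8+4-4=8
Step 2: prey: 31+12-4=39; pred: 8+4-4=8
Step 3: prey: 39+15-6=48; pred: 8+6-4=10
Step 4: prey: 48+19-9=58; pred: 10+9-5=14
Step 5: prey: 58+23-16=65; pred: 14+16-7=23
Step 6: prey: 65+26-29=62; pred: 23+29-11=41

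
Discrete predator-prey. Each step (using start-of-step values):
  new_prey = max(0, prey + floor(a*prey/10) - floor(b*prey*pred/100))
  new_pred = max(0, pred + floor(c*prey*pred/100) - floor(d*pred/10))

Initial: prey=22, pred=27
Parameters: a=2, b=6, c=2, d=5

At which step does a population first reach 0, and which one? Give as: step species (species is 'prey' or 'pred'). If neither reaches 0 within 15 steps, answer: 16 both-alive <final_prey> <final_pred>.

Answer: 1 prey

Derivation:
Step 1: prey: 22+4-35=0; pred: 27+11-13=25
First extinction: prey at step 1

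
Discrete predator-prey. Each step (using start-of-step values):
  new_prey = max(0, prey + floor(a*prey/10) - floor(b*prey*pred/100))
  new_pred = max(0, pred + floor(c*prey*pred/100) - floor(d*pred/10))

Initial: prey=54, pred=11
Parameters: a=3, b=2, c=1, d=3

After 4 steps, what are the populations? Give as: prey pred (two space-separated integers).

Answer: 51 28

Derivation:
Step 1: prey: 54+16-11=59; pred: 11+5-3=13
Step 2: prey: 59+17-15=61; pred: 13+7-3=17
Step 3: prey: 61+18-20=59; pred: 17+10-5=22
Step 4: prey: 59+17-25=51; pred: 22+12-6=28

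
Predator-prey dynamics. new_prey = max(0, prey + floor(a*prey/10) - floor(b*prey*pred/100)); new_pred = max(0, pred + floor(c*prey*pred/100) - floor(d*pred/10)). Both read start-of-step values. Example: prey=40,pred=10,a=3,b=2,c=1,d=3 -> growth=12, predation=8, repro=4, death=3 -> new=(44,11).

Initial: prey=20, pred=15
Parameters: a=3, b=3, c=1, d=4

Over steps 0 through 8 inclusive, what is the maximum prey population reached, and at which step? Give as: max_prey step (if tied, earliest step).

Step 1: prey: 20+6-9=17; pred: 15+3-6=12
Step 2: prey: 17+5-6=16; pred: 12+2-4=10
Step 3: prey: 16+4-4=16; pred: 10+1-4=7
Step 4: prey: 16+4-3=17; pred: 7+1-2=6
Step 5: prey: 17+5-3=19; pred: 6+1-2=5
Step 6: prey: 19+5-2=22; pred: 5+0-2=3
Step 7: prey: 22+6-1=27; pred: 3+0-1=2
Step 8: prey: 27+8-1=34; pred: 2+0-0=2
Max prey = 34 at step 8

Answer: 34 8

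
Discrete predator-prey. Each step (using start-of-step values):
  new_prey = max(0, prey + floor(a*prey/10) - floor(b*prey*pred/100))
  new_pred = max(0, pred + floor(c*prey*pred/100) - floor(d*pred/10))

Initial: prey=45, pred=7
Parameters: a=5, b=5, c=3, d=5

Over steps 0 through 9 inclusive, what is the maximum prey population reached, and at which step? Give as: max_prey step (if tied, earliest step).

Answer: 52 1

Derivation:
Step 1: prey: 45+22-15=52; pred: 7+9-3=13
Step 2: prey: 52+26-33=45; pred: 13+20-6=27
Step 3: prey: 45+22-60=7; pred: 27+36-13=50
Step 4: prey: 7+3-17=0; pred: 50+10-25=35
Step 5: prey: 0+0-0=0; pred: 35+0-17=18
Step 6: prey: 0+0-0=0; pred: 18+0-9=9
Step 7: prey: 0+0-0=0; pred: 9+0-4=5
Step 8: prey: 0+0-0=0; pred: 5+0-2=3
Step 9: prey: 0+0-0=0; pred: 3+0-1=2
Max prey = 52 at step 1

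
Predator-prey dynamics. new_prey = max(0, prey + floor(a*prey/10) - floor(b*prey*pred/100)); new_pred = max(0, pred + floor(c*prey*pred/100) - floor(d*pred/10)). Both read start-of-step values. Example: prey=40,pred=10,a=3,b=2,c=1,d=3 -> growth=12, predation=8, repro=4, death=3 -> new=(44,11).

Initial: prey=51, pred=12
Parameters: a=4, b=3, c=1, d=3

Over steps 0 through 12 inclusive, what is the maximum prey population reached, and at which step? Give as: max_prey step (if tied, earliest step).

Step 1: prey: 51+20-18=53; pred: 12+6-3=15
Step 2: prey: 53+21-23=51; pred: 15+7-4=18
Step 3: prey: 51+20-27=44; pred: 18+9-5=22
Step 4: prey: 44+17-29=32; pred: 22+9-6=25
Step 5: prey: 32+12-24=20; pred: 25+8-7=26
Step 6: prey: 20+8-15=13; pred: 26+5-7=24
Step 7: prey: 13+5-9=9; pred: 24+3-7=20
Step 8: prey: 9+3-5=7; pred: 20+1-6=15
Step 9: prey: 7+2-3=6; pred: 15+1-4=12
Step 10: prey: 6+2-2=6; pred: 12+0-3=9
Step 11: prey: 6+2-1=7; pred: 9+0-2=7
Step 12: prey: 7+2-1=8; pred: 7+0-2=5
Max prey = 53 at step 1

Answer: 53 1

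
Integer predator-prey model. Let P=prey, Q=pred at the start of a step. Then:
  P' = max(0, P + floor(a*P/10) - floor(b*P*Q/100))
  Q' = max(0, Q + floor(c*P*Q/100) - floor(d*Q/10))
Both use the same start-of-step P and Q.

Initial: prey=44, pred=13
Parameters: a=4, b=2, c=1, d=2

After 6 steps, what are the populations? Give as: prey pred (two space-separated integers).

Answer: 15 50

Derivation:
Step 1: prey: 44+17-11=50; pred: 13+5-2=16
Step 2: prey: 50+20-16=54; pred: 16+8-3=21
Step 3: prey: 54+21-22=53; pred: 21+11-4=28
Step 4: prey: 53+21-29=45; pred: 28+14-5=37
Step 5: prey: 45+18-33=30; pred: 37+16-7=46
Step 6: prey: 30+12-27=15; pred: 46+13-9=50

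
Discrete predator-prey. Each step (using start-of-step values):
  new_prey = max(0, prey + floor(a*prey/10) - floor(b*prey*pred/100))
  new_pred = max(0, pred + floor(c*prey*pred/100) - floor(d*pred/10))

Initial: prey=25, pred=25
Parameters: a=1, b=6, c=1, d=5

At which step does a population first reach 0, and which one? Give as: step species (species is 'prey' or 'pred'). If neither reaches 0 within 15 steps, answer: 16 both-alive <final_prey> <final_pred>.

Step 1: prey: 25+2-37=0; pred: 25+6-12=19
First extinction: prey at step 1

Answer: 1 prey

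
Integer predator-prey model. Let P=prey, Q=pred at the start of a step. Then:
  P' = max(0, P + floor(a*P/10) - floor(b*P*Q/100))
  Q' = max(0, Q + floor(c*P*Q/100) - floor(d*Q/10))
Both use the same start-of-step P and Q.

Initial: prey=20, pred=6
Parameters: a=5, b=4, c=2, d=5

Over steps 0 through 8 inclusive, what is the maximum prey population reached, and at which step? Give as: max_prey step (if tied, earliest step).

Answer: 67 5

Derivation:
Step 1: prey: 20+10-4=26; pred: 6+2-3=5
Step 2: prey: 26+13-5=34; pred: 5+2-2=5
Step 3: prey: 34+17-6=45; pred: 5+3-2=6
Step 4: prey: 45+22-10=57; pred: 6+5-3=8
Step 5: prey: 57+28-18=67; pred: 8+9-4=13
Step 6: prey: 67+33-34=66; pred: 13+17-6=24
Step 7: prey: 66+33-63=36; pred: 24+31-12=43
Step 8: prey: 36+18-61=0; pred: 43+30-21=52
Max prey = 67 at step 5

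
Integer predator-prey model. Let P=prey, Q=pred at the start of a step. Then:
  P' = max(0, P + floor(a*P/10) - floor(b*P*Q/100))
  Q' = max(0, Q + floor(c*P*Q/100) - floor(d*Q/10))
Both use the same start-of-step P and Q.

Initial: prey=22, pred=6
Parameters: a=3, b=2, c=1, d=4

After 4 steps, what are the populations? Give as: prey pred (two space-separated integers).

Answer: 46 4

Derivation:
Step 1: prey: 22+6-2=26; pred: 6+1-2=5
Step 2: prey: 26+7-2=31; pred: 5+1-2=4
Step 3: prey: 31+9-2=38; pred: 4+1-1=4
Step 4: prey: 38+11-3=46; pred: 4+1-1=4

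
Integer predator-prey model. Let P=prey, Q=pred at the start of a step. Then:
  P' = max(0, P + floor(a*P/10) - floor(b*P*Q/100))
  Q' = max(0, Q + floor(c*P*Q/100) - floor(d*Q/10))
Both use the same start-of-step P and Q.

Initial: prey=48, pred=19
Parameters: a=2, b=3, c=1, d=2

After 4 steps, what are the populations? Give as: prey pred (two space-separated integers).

Answer: 3 21

Derivation:
Step 1: prey: 48+9-27=30; pred: 19+9-3=25
Step 2: prey: 30+6-22=14; pred: 25+7-5=27
Step 3: prey: 14+2-11=5; pred: 27+3-5=25
Step 4: prey: 5+1-3=3; pred: 25+1-5=21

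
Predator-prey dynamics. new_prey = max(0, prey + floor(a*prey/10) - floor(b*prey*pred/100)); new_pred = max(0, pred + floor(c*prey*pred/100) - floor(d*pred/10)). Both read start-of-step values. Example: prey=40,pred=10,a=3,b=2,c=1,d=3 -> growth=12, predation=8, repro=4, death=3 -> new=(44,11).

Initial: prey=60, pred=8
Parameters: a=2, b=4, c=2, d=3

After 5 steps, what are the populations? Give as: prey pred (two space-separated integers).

Answer: 0 20

Derivation:
Step 1: prey: 60+12-19=53; pred: 8+9-2=15
Step 2: prey: 53+10-31=32; pred: 15+15-4=26
Step 3: prey: 32+6-33=5; pred: 26+16-7=35
Step 4: prey: 5+1-7=0; pred: 35+3-10=28
Step 5: prey: 0+0-0=0; pred: 28+0-8=20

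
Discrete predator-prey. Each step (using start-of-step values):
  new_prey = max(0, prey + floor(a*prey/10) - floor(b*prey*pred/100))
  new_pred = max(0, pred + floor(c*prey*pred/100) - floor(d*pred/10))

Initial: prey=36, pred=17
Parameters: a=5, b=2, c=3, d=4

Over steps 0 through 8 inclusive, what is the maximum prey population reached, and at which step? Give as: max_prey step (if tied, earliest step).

Step 1: prey: 36+18-12=42; pred: 17+18-6=29
Step 2: prey: 42+21-24=39; pred: 29+36-11=54
Step 3: prey: 39+19-42=16; pred: 54+63-21=96
Step 4: prey: 16+8-30=0; pred: 96+46-38=104
Step 5: prey: 0+0-0=0; pred: 104+0-41=63
Step 6: prey: 0+0-0=0; pred: 63+0-25=38
Step 7: prey: 0+0-0=0; pred: 38+0-15=23
Step 8: prey: 0+0-0=0; pred: 23+0-9=14
Max prey = 42 at step 1

Answer: 42 1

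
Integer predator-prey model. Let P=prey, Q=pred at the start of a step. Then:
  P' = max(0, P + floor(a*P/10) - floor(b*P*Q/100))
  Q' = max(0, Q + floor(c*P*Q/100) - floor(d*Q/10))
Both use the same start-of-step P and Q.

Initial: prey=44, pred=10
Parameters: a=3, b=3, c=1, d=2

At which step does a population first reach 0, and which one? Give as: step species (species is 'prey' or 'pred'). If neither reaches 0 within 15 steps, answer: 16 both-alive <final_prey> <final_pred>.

Step 1: prey: 44+13-13=44; pred: 10+4-2=12
Step 2: prey: 44+13-15=42; pred: 12+5-2=15
Step 3: prey: 42+12-18=36; pred: 15+6-3=18
Step 4: prey: 36+10-19=27; pred: 18+6-3=21
Step 5: prey: 27+8-17=18; pred: 21+5-4=22
Step 6: prey: 18+5-11=12; pred: 22+3-4=21
Step 7: prey: 12+3-7=8; pred: 21+2-4=19
Step 8: prey: 8+2-4=6; pred: 19+1-3=17
Step 9: prey: 6+1-3=4; pred: 17+1-3=15
Step 10: prey: 4+1-1=4; pred: 15+0-3=12
Step 11: prey: 4+1-1=4; pred: 12+0-2=10
Step 12: prey: 4+1-1=4; pred: 10+0-2=8
Step 13: prey: 4+1-0=5; pred: 8+0-1=7
Step 14: prey: 5+1-1=5; pred: 7+0-1=6
Step 15: prey: 5+1-0=6; pred: 6+0-1=5
No extinction within 15 steps

Answer: 16 both-alive 6 5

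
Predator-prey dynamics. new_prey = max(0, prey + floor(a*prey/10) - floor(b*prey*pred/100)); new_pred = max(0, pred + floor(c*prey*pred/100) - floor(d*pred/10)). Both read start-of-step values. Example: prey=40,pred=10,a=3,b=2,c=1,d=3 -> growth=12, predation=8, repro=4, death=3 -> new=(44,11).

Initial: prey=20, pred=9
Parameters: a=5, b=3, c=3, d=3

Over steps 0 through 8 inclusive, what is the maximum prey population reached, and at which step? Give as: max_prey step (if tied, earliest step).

Step 1: prey: 20+10-5=25; pred: 9+5-2=12
Step 2: prey: 25+12-9=28; pred: 12+9-3=18
Step 3: prey: 28+14-15=27; pred: 18+15-5=28
Step 4: prey: 27+13-22=18; pred: 28+22-8=42
Step 5: prey: 18+9-22=5; pred: 42+22-12=52
Step 6: prey: 5+2-7=0; pred: 52+7-15=44
Step 7: prey: 0+0-0=0; pred: 44+0-13=31
Step 8: prey: 0+0-0=0; pred: 31+0-9=22
Max prey = 28 at step 2

Answer: 28 2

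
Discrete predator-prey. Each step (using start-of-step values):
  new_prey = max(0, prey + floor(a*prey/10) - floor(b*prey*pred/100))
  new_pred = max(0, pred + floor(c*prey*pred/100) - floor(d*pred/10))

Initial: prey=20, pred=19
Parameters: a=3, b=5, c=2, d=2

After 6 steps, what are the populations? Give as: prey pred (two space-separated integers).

Step 1: prey: 20+6-19=7; pred: 19+7-3=23
Step 2: prey: 7+2-8=1; pred: 23+3-4=22
Step 3: prey: 1+0-1=0; pred: 22+0-4=18
Step 4: prey: 0+0-0=0; pred: 18+0-3=15
Step 5: prey: 0+0-0=0; pred: 15+0-3=12
Step 6: prey: 0+0-0=0; pred: 12+0-2=10

Answer: 0 10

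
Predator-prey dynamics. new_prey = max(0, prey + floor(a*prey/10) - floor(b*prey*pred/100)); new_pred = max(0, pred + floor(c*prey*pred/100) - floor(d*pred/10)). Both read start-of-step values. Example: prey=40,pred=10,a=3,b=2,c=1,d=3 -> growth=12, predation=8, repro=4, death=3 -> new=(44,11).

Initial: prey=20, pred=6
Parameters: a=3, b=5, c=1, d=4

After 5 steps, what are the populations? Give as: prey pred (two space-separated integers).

Step 1: prey: 20+6-6=20; pred: 6+1-2=5
Step 2: prey: 20+6-5=21; pred: 5+1-2=4
Step 3: prey: 21+6-4=23; pred: 4+0-1=3
Step 4: prey: 23+6-3=26; pred: 3+0-1=2
Step 5: prey: 26+7-2=31; pred: 2+0-0=2

Answer: 31 2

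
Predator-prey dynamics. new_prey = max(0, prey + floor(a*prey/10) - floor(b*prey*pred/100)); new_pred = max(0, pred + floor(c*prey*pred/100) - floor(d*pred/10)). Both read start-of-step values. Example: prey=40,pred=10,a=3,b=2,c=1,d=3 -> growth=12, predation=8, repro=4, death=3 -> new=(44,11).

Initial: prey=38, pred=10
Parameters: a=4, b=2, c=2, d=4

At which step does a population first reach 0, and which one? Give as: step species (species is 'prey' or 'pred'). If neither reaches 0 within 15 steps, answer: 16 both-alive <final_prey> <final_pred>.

Answer: 6 prey

Derivation:
Step 1: prey: 38+15-7=46; pred: 10+7-4=13
Step 2: prey: 46+18-11=53; pred: 13+11-5=19
Step 3: prey: 53+21-20=54; pred: 19+20-7=32
Step 4: prey: 54+21-34=41; pred: 32+34-12=54
Step 5: prey: 41+16-44=13; pred: 54+44-21=77
Step 6: prey: 13+5-20=0; pred: 77+20-30=67
First extinction: prey at step 6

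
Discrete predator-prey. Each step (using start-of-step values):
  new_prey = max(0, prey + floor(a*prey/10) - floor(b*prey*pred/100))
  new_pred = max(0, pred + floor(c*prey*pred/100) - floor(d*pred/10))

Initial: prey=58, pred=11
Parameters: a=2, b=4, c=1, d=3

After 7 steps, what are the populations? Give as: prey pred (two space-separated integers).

Step 1: prey: 58+11-25=44; pred: 11+6-3=14
Step 2: prey: 44+8-24=28; pred: 14+6-4=16
Step 3: prey: 28+5-17=16; pred: 16+4-4=16
Step 4: prey: 16+3-10=9; pred: 16+2-4=14
Step 5: prey: 9+1-5=5; pred: 14+1-4=11
Step 6: prey: 5+1-2=4; pred: 11+0-3=8
Step 7: prey: 4+0-1=3; pred: 8+0-2=6

Answer: 3 6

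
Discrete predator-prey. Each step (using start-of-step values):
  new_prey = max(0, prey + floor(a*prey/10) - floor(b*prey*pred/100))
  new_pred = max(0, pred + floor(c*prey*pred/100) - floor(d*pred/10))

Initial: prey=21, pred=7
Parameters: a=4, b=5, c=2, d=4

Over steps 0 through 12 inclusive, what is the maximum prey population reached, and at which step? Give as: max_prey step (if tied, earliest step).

Answer: 23 2

Derivation:
Step 1: prey: 21+8-7=22; pred: 7+2-2=7
Step 2: prey: 22+8-7=23; pred: 7+3-2=8
Step 3: prey: 23+9-9=23; pred: 8+3-3=8
Step 4: prey: 23+9-9=23; pred: 8+3-3=8
Step 5: prey: 23+9-9=23; pred: 8+3-3=8
Step 6: prey: 23+9-9=23; pred: 8+3-3=8
Step 7: prey: 23+9-9=23; pred: 8+3-3=8
Step 8: prey: 23+9-9=23; pred: 8+3-3=8
Step 9: prey: 23+9-9=23; pred: 8+3-3=8
Step 10: prey: 23+9-9=23; pred: 8+3-3=8
Step 11: prey: 23+9-9=23; pred: 8+3-3=8
Step 12: prey: 23+9-9=23; pred: 8+3-3=8
Max prey = 23 at step 2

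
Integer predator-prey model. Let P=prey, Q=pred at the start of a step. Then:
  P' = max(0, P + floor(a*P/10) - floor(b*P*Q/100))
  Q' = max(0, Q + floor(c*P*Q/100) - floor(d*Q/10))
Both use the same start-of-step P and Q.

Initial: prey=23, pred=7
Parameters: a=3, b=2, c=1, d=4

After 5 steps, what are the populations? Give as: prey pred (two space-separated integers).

Step 1: prey: 23+6-3=26; pred: 7+1-2=6
Step 2: prey: 26+7-3=30; pred: 6+1-2=5
Step 3: prey: 30+9-3=36; pred: 5+1-2=4
Step 4: prey: 36+10-2=44; pred: 4+1-1=4
Step 5: prey: 44+13-3=54; pred: 4+1-1=4

Answer: 54 4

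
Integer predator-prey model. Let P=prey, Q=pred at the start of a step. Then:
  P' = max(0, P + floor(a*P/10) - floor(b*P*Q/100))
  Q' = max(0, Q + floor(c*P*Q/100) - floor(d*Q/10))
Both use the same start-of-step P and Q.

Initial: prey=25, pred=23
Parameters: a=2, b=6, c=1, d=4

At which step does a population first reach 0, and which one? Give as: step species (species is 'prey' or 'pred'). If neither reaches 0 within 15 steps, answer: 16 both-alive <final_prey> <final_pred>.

Step 1: prey: 25+5-34=0; pred: 23+5-9=19
First extinction: prey at step 1

Answer: 1 prey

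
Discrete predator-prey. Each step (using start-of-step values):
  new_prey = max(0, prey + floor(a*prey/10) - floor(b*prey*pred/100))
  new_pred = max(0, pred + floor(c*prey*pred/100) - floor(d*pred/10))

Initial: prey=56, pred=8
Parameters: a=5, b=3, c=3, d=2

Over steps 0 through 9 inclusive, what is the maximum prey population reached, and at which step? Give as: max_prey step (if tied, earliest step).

Step 1: prey: 56+28-13=71; pred: 8+13-1=20
Step 2: prey: 71+35-42=64; pred: 20+42-4=58
Step 3: prey: 64+32-111=0; pred: 58+111-11=158
Step 4: prey: 0+0-0=0; pred: 158+0-31=127
Step 5: prey: 0+0-0=0; pred: 127+0-25=102
Step 6: prey: 0+0-0=0; pred: 102+0-20=82
Step 7: prey: 0+0-0=0; pred: 82+0-16=66
Step 8: prey: 0+0-0=0; pred: 66+0-13=53
Step 9: prey: 0+0-0=0; pred: 53+0-10=43
Max prey = 71 at step 1

Answer: 71 1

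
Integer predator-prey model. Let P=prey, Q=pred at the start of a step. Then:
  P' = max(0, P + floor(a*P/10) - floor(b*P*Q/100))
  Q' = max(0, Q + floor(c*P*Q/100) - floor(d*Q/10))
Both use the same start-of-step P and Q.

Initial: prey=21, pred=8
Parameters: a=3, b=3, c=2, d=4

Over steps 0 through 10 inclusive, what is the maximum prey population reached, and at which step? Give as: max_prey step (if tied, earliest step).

Step 1: prey: 21+6-5=22; pred: 8+3-3=8
Step 2: prey: 22+6-5=23; pred: 8+3-3=8
Step 3: prey: 23+6-5=24; pred: 8+3-3=8
Step 4: prey: 24+7-5=26; pred: 8+3-3=8
Step 5: prey: 26+7-6=27; pred: 8+4-3=9
Step 6: prey: 27+8-7=28; pred: 9+4-3=10
Step 7: prey: 28+8-8=28; pred: 10+5-4=11
Step 8: prey: 28+8-9=27; pred: 11+6-4=13
Step 9: prey: 27+8-10=25; pred: 13+7-5=15
Step 10: prey: 25+7-11=21; pred: 15+7-6=16
Max prey = 28 at step 6

Answer: 28 6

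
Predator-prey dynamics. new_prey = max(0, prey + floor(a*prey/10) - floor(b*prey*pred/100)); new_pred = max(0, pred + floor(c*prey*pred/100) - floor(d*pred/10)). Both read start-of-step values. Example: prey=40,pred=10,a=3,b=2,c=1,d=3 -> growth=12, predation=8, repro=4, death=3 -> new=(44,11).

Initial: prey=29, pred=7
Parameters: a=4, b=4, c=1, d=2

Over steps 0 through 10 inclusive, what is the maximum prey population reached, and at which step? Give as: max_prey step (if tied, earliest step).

Answer: 35 3

Derivation:
Step 1: prey: 29+11-8=32; pred: 7+2-1=8
Step 2: prey: 32+12-10=34; pred: 8+2-1=9
Step 3: prey: 34+13-12=35; pred: 9+3-1=11
Step 4: prey: 35+14-15=34; pred: 11+3-2=12
Step 5: prey: 34+13-16=31; pred: 12+4-2=14
Step 6: prey: 31+12-17=26; pred: 14+4-2=16
Step 7: prey: 26+10-16=20; pred: 16+4-3=17
Step 8: prey: 20+8-13=15; pred: 17+3-3=17
Step 9: prey: 15+6-10=11; pred: 17+2-3=16
Step 10: prey: 11+4-7=8; pred: 16+1-3=14
Max prey = 35 at step 3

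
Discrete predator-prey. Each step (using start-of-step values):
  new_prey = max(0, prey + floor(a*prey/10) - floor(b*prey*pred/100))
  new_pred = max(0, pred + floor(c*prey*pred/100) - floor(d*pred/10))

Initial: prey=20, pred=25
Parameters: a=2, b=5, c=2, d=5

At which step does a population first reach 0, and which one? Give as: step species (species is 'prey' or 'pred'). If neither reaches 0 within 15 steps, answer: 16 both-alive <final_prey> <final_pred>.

Answer: 1 prey

Derivation:
Step 1: prey: 20+4-25=0; pred: 25+10-12=23
First extinction: prey at step 1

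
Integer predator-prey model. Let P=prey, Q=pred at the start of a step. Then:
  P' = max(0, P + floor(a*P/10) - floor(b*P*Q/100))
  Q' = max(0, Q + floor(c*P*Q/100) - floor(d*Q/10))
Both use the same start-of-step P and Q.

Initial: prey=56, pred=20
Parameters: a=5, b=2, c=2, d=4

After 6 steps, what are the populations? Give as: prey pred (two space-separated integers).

Answer: 0 32

Derivation:
Step 1: prey: 56+28-22=62; pred: 20+22-8=34
Step 2: prey: 62+31-42=51; pred: 34+42-13=63
Step 3: prey: 51+25-64=12; pred: 63+64-25=102
Step 4: prey: 12+6-24=0; pred: 102+24-40=86
Step 5: prey: 0+0-0=0; pred: 86+0-34=52
Step 6: prey: 0+0-0=0; pred: 52+0-20=32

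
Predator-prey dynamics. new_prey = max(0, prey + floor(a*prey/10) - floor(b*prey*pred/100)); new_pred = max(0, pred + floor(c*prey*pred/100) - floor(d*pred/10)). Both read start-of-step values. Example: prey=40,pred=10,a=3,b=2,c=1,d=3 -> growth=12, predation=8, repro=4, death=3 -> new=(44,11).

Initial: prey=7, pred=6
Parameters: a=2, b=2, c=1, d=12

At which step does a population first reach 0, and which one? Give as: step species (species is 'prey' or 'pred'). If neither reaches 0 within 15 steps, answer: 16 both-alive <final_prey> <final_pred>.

Answer: 1 pred

Derivation:
Step 1: prey: 7+1-0=8; pred: 6+0-7=0
First extinction: pred at step 1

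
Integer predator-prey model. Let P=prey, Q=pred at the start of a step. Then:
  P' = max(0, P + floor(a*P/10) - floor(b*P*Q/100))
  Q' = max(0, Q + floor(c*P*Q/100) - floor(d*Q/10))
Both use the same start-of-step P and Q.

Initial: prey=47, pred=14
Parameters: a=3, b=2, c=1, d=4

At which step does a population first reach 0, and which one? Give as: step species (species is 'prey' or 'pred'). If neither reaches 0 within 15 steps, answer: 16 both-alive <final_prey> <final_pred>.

Answer: 16 both-alive 41 9

Derivation:
Step 1: prey: 47+14-13=48; pred: 14+6-5=15
Step 2: prey: 48+14-14=48; pred: 15+7-6=16
Step 3: prey: 48+14-15=47; pred: 16+7-6=17
Step 4: prey: 47+14-15=46; pred: 17+7-6=18
Step 5: prey: 46+13-16=43; pred: 18+8-7=19
Step 6: prey: 43+12-16=39; pred: 19+8-7=20
Step 7: prey: 39+11-15=35; pred: 20+7-8=19
Step 8: prey: 35+10-13=32; pred: 19+6-7=18
Step 9: prey: 32+9-11=30; pred: 18+5-7=16
Step 10: prey: 30+9-9=30; pred: 16+4-6=14
Step 11: prey: 30+9-8=31; pred: 14+4-5=13
Step 12: prey: 31+9-8=32; pred: 13+4-5=12
Step 13: prey: 32+9-7=34; pred: 12+3-4=11
Step 14: prey: 34+10-7=37; pred: 11+3-4=10
Step 15: prey: 37+11-7=41; pred: 10+3-4=9
No extinction within 15 steps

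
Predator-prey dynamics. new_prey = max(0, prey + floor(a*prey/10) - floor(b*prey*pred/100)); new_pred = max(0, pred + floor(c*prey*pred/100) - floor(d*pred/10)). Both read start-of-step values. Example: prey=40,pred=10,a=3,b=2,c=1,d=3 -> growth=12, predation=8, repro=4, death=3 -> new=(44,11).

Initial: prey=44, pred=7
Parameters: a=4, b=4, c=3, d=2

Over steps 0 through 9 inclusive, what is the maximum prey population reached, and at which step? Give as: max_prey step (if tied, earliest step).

Answer: 49 1

Derivation:
Step 1: prey: 44+17-12=49; pred: 7+9-1=15
Step 2: prey: 49+19-29=39; pred: 15+22-3=34
Step 3: prey: 39+15-53=1; pred: 34+39-6=67
Step 4: prey: 1+0-2=0; pred: 67+2-13=56
Step 5: prey: 0+0-0=0; pred: 56+0-11=45
Step 6: prey: 0+0-0=0; pred: 45+0-9=36
Step 7: prey: 0+0-0=0; pred: 36+0-7=29
Step 8: prey: 0+0-0=0; pred: 29+0-5=24
Step 9: prey: 0+0-0=0; pred: 24+0-4=20
Max prey = 49 at step 1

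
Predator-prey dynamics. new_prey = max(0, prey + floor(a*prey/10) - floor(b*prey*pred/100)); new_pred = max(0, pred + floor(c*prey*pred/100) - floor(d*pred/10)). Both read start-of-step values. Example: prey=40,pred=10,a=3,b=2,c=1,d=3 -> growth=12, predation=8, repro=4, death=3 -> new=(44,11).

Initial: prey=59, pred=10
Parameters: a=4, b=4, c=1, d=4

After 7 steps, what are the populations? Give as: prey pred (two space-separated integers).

Step 1: prey: 59+23-23=59; pred: 10+5-4=11
Step 2: prey: 59+23-25=57; pred: 11+6-4=13
Step 3: prey: 57+22-29=50; pred: 13+7-5=15
Step 4: prey: 50+20-30=40; pred: 15+7-6=16
Step 5: prey: 40+16-25=31; pred: 16+6-6=16
Step 6: prey: 31+12-19=24; pred: 16+4-6=14
Step 7: prey: 24+9-13=20; pred: 14+3-5=12

Answer: 20 12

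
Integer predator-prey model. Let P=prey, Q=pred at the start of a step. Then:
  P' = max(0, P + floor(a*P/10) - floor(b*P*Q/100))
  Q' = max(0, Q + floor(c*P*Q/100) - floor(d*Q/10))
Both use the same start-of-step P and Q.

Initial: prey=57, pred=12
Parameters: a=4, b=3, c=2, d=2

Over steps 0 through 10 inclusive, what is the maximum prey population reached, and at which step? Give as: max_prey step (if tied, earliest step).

Step 1: prey: 57+22-20=59; pred: 12+13-2=23
Step 2: prey: 59+23-40=42; pred: 23+27-4=46
Step 3: prey: 42+16-57=1; pred: 46+38-9=75
Step 4: prey: 1+0-2=0; pred: 75+1-15=61
Step 5: prey: 0+0-0=0; pred: 61+0-12=49
Step 6: prey: 0+0-0=0; pred: 49+0-9=40
Step 7: prey: 0+0-0=0; pred: 40+0-8=32
Step 8: prey: 0+0-0=0; pred: 32+0-6=26
Step 9: prey: 0+0-0=0; pred: 26+0-5=21
Step 10: prey: 0+0-0=0; pred: 21+0-4=17
Max prey = 59 at step 1

Answer: 59 1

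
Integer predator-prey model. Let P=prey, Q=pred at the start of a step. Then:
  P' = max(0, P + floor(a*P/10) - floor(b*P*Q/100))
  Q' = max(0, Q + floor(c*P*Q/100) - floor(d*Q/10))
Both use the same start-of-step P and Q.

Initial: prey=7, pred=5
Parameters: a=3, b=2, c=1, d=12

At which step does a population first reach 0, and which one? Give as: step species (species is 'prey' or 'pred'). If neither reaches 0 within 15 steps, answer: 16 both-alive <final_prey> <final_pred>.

Step 1: prey: 7+2-0=9; pred: 5+0-6=0
First extinction: pred at step 1

Answer: 1 pred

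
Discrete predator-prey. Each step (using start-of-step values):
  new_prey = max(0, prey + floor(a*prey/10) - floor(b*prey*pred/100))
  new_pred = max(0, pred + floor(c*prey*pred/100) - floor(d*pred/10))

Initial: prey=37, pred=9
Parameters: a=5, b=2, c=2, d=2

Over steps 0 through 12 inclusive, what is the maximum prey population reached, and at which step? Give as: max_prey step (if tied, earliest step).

Step 1: prey: 37+18-6=49; pred: 9+6-1=14
Step 2: prey: 49+24-13=60; pred: 14+13-2=25
Step 3: prey: 60+30-30=60; pred: 25+30-5=50
Step 4: prey: 60+30-60=30; pred: 50+60-10=100
Step 5: prey: 30+15-60=0; pred: 100+60-20=140
Step 6: prey: 0+0-0=0; pred: 140+0-28=112
Step 7: prey: 0+0-0=0; pred: 112+0-22=90
Step 8: prey: 0+0-0=0; pred: 90+0-18=72
Step 9: prey: 0+0-0=0; pred: 72+0-14=58
Step 10: prey: 0+0-0=0; pred: 58+0-11=47
Step 11: prey: 0+0-0=0; pred: 47+0-9=38
Step 12: prey: 0+0-0=0; pred: 38+0-7=31
Max prey = 60 at step 2

Answer: 60 2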